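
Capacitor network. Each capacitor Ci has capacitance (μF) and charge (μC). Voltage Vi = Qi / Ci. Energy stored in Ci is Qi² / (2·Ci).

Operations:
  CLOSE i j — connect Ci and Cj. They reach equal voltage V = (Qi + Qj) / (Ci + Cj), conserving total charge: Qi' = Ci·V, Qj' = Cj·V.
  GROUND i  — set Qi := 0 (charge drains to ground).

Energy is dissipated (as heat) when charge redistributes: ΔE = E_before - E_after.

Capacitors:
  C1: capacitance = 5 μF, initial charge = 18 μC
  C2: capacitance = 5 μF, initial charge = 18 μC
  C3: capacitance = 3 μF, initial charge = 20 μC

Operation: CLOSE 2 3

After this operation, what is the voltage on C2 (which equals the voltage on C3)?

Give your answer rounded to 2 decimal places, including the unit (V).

Initial: C1(5μF, Q=18μC, V=3.60V), C2(5μF, Q=18μC, V=3.60V), C3(3μF, Q=20μC, V=6.67V)
Op 1: CLOSE 2-3: Q_total=38.00, C_total=8.00, V=4.75; Q2=23.75, Q3=14.25; dissipated=8.817

Answer: 4.75 V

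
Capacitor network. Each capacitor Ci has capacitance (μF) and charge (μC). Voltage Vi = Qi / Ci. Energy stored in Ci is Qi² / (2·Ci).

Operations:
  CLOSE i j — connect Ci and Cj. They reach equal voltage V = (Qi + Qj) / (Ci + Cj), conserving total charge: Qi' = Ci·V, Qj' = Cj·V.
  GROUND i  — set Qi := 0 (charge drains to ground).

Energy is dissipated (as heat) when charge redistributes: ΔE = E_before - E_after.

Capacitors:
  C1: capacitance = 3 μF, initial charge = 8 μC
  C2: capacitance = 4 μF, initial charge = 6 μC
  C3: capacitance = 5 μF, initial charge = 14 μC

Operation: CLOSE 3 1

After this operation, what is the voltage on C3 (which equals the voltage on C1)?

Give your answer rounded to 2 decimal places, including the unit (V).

Answer: 2.75 V

Derivation:
Initial: C1(3μF, Q=8μC, V=2.67V), C2(4μF, Q=6μC, V=1.50V), C3(5μF, Q=14μC, V=2.80V)
Op 1: CLOSE 3-1: Q_total=22.00, C_total=8.00, V=2.75; Q3=13.75, Q1=8.25; dissipated=0.017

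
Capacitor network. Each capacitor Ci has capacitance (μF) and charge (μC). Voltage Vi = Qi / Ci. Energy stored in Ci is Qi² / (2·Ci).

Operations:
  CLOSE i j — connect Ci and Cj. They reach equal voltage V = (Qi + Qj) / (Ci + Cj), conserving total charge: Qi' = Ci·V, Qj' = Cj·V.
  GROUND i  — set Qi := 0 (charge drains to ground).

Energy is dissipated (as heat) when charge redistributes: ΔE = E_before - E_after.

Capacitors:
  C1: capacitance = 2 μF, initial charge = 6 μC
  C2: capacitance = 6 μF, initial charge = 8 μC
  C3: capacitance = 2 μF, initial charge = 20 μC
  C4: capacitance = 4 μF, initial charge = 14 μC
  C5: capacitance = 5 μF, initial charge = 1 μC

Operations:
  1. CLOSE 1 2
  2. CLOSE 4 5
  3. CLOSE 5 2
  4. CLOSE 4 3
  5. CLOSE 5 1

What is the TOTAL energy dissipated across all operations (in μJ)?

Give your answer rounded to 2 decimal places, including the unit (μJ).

Initial: C1(2μF, Q=6μC, V=3.00V), C2(6μF, Q=8μC, V=1.33V), C3(2μF, Q=20μC, V=10.00V), C4(4μF, Q=14μC, V=3.50V), C5(5μF, Q=1μC, V=0.20V)
Op 1: CLOSE 1-2: Q_total=14.00, C_total=8.00, V=1.75; Q1=3.50, Q2=10.50; dissipated=2.083
Op 2: CLOSE 4-5: Q_total=15.00, C_total=9.00, V=1.67; Q4=6.67, Q5=8.33; dissipated=12.100
Op 3: CLOSE 5-2: Q_total=18.83, C_total=11.00, V=1.71; Q5=8.56, Q2=10.27; dissipated=0.009
Op 4: CLOSE 4-3: Q_total=26.67, C_total=6.00, V=4.44; Q4=17.78, Q3=8.89; dissipated=46.296
Op 5: CLOSE 5-1: Q_total=12.06, C_total=7.00, V=1.72; Q5=8.61, Q1=3.45; dissipated=0.001
Total dissipated: 60.490 μJ

Answer: 60.49 μJ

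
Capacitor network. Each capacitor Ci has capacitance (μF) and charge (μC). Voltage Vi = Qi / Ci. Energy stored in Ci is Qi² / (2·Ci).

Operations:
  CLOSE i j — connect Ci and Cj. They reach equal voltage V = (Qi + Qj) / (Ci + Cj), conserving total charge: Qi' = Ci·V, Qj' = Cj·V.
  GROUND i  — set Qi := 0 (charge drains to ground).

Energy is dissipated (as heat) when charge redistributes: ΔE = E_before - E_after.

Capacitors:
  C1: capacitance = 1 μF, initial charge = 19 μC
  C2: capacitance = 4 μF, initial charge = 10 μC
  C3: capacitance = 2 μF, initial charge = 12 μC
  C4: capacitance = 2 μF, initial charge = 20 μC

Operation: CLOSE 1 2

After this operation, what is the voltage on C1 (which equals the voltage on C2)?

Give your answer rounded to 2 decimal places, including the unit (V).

Initial: C1(1μF, Q=19μC, V=19.00V), C2(4μF, Q=10μC, V=2.50V), C3(2μF, Q=12μC, V=6.00V), C4(2μF, Q=20μC, V=10.00V)
Op 1: CLOSE 1-2: Q_total=29.00, C_total=5.00, V=5.80; Q1=5.80, Q2=23.20; dissipated=108.900

Answer: 5.80 V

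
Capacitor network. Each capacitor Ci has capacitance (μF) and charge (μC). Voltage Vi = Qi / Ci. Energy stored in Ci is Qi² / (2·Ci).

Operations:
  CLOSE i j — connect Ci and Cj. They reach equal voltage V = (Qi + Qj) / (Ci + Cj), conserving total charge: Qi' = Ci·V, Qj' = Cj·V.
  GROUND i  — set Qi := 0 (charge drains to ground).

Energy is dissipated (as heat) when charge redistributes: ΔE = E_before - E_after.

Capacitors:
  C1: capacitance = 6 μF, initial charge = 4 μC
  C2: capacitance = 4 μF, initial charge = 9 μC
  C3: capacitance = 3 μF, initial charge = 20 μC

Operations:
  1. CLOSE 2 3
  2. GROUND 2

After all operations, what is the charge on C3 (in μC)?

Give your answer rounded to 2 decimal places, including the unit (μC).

Answer: 12.43 μC

Derivation:
Initial: C1(6μF, Q=4μC, V=0.67V), C2(4μF, Q=9μC, V=2.25V), C3(3μF, Q=20μC, V=6.67V)
Op 1: CLOSE 2-3: Q_total=29.00, C_total=7.00, V=4.14; Q2=16.57, Q3=12.43; dissipated=16.720
Op 2: GROUND 2: Q2=0; energy lost=34.327
Final charges: Q1=4.00, Q2=0.00, Q3=12.43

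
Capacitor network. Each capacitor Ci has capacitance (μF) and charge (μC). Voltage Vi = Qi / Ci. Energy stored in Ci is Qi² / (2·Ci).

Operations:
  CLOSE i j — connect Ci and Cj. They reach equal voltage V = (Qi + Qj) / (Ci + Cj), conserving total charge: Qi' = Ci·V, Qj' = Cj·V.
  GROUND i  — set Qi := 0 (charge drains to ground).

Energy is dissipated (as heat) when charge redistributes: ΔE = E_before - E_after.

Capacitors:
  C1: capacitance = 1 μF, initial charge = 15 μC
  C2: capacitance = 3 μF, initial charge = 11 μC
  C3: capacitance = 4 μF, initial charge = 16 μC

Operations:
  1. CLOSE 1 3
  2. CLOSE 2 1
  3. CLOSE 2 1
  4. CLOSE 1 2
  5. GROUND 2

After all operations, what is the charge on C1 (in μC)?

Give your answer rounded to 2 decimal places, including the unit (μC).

Answer: 4.30 μC

Derivation:
Initial: C1(1μF, Q=15μC, V=15.00V), C2(3μF, Q=11μC, V=3.67V), C3(4μF, Q=16μC, V=4.00V)
Op 1: CLOSE 1-3: Q_total=31.00, C_total=5.00, V=6.20; Q1=6.20, Q3=24.80; dissipated=48.400
Op 2: CLOSE 2-1: Q_total=17.20, C_total=4.00, V=4.30; Q2=12.90, Q1=4.30; dissipated=2.407
Op 3: CLOSE 2-1: Q_total=17.20, C_total=4.00, V=4.30; Q2=12.90, Q1=4.30; dissipated=0.000
Op 4: CLOSE 1-2: Q_total=17.20, C_total=4.00, V=4.30; Q1=4.30, Q2=12.90; dissipated=0.000
Op 5: GROUND 2: Q2=0; energy lost=27.735
Final charges: Q1=4.30, Q2=0.00, Q3=24.80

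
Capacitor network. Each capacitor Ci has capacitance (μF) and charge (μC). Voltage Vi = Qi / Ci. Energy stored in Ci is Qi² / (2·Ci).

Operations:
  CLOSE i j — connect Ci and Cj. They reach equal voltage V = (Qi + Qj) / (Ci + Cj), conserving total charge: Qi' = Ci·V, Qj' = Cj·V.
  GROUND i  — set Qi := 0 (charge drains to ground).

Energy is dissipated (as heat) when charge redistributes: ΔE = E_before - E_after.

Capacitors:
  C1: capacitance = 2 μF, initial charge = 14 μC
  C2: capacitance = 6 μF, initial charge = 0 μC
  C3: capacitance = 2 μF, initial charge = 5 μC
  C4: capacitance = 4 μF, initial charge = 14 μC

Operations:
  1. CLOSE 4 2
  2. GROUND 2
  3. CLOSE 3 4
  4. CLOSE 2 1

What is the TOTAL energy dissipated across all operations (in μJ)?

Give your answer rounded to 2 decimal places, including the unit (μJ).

Answer: 58.14 μJ

Derivation:
Initial: C1(2μF, Q=14μC, V=7.00V), C2(6μF, Q=0μC, V=0.00V), C3(2μF, Q=5μC, V=2.50V), C4(4μF, Q=14μC, V=3.50V)
Op 1: CLOSE 4-2: Q_total=14.00, C_total=10.00, V=1.40; Q4=5.60, Q2=8.40; dissipated=14.700
Op 2: GROUND 2: Q2=0; energy lost=5.880
Op 3: CLOSE 3-4: Q_total=10.60, C_total=6.00, V=1.77; Q3=3.53, Q4=7.07; dissipated=0.807
Op 4: CLOSE 2-1: Q_total=14.00, C_total=8.00, V=1.75; Q2=10.50, Q1=3.50; dissipated=36.750
Total dissipated: 58.137 μJ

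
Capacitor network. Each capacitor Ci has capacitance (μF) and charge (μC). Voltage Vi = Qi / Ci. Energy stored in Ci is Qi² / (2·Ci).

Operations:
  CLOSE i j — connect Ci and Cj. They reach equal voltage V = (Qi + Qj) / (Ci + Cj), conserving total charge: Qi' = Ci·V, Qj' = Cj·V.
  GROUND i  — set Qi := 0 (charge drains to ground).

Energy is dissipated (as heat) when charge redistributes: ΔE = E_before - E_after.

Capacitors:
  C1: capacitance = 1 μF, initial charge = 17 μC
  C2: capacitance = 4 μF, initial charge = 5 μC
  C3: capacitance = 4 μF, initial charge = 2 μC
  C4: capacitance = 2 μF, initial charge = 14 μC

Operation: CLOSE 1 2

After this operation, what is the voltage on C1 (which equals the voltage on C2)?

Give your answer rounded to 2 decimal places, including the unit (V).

Initial: C1(1μF, Q=17μC, V=17.00V), C2(4μF, Q=5μC, V=1.25V), C3(4μF, Q=2μC, V=0.50V), C4(2μF, Q=14μC, V=7.00V)
Op 1: CLOSE 1-2: Q_total=22.00, C_total=5.00, V=4.40; Q1=4.40, Q2=17.60; dissipated=99.225

Answer: 4.40 V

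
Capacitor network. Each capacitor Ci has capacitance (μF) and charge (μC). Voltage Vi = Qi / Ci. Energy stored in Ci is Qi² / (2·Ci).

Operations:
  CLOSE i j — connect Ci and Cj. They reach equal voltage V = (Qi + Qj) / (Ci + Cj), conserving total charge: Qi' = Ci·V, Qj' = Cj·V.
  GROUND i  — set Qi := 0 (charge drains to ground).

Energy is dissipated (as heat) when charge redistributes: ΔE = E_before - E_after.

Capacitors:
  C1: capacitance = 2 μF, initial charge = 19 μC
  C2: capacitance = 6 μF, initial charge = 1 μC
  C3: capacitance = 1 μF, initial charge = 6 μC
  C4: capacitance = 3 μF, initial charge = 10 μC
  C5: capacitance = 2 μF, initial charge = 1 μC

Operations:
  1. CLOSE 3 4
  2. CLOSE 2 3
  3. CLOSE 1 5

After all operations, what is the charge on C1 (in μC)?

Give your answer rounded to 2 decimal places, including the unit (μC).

Initial: C1(2μF, Q=19μC, V=9.50V), C2(6μF, Q=1μC, V=0.17V), C3(1μF, Q=6μC, V=6.00V), C4(3μF, Q=10μC, V=3.33V), C5(2μF, Q=1μC, V=0.50V)
Op 1: CLOSE 3-4: Q_total=16.00, C_total=4.00, V=4.00; Q3=4.00, Q4=12.00; dissipated=2.667
Op 2: CLOSE 2-3: Q_total=5.00, C_total=7.00, V=0.71; Q2=4.29, Q3=0.71; dissipated=6.298
Op 3: CLOSE 1-5: Q_total=20.00, C_total=4.00, V=5.00; Q1=10.00, Q5=10.00; dissipated=40.500
Final charges: Q1=10.00, Q2=4.29, Q3=0.71, Q4=12.00, Q5=10.00

Answer: 10.00 μC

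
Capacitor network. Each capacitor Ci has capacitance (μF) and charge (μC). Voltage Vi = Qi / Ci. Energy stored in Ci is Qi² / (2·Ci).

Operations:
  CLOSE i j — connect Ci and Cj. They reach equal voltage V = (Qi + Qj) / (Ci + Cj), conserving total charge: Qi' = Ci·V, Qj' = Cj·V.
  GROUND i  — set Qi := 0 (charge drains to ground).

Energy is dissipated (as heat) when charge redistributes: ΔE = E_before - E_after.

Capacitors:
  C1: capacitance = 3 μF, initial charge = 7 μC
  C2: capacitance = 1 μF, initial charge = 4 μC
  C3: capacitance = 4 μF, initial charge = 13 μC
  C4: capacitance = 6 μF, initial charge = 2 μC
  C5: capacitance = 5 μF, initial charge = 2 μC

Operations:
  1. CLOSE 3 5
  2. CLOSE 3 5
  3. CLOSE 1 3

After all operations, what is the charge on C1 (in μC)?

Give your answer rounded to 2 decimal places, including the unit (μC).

Initial: C1(3μF, Q=7μC, V=2.33V), C2(1μF, Q=4μC, V=4.00V), C3(4μF, Q=13μC, V=3.25V), C4(6μF, Q=2μC, V=0.33V), C5(5μF, Q=2μC, V=0.40V)
Op 1: CLOSE 3-5: Q_total=15.00, C_total=9.00, V=1.67; Q3=6.67, Q5=8.33; dissipated=9.025
Op 2: CLOSE 3-5: Q_total=15.00, C_total=9.00, V=1.67; Q3=6.67, Q5=8.33; dissipated=0.000
Op 3: CLOSE 1-3: Q_total=13.67, C_total=7.00, V=1.95; Q1=5.86, Q3=7.81; dissipated=0.381
Final charges: Q1=5.86, Q2=4.00, Q3=7.81, Q4=2.00, Q5=8.33

Answer: 5.86 μC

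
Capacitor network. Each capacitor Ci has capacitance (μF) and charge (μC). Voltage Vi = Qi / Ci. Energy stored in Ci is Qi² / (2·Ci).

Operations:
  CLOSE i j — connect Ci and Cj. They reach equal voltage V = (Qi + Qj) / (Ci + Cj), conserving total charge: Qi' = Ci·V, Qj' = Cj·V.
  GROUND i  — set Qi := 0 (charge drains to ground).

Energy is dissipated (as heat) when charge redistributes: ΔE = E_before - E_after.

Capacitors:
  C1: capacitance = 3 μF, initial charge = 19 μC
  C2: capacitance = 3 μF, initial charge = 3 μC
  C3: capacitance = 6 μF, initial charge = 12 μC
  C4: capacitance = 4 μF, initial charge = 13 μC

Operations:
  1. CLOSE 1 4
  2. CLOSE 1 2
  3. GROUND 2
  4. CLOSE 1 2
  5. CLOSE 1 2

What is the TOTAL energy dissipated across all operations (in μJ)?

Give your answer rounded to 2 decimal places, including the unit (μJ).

Answer: 35.18 μJ

Derivation:
Initial: C1(3μF, Q=19μC, V=6.33V), C2(3μF, Q=3μC, V=1.00V), C3(6μF, Q=12μC, V=2.00V), C4(4μF, Q=13μC, V=3.25V)
Op 1: CLOSE 1-4: Q_total=32.00, C_total=7.00, V=4.57; Q1=13.71, Q4=18.29; dissipated=8.149
Op 2: CLOSE 1-2: Q_total=16.71, C_total=6.00, V=2.79; Q1=8.36, Q2=8.36; dissipated=9.566
Op 3: GROUND 2: Q2=0; energy lost=11.640
Op 4: CLOSE 1-2: Q_total=8.36, C_total=6.00, V=1.39; Q1=4.18, Q2=4.18; dissipated=5.820
Op 5: CLOSE 1-2: Q_total=8.36, C_total=6.00, V=1.39; Q1=4.18, Q2=4.18; dissipated=0.000
Total dissipated: 35.176 μJ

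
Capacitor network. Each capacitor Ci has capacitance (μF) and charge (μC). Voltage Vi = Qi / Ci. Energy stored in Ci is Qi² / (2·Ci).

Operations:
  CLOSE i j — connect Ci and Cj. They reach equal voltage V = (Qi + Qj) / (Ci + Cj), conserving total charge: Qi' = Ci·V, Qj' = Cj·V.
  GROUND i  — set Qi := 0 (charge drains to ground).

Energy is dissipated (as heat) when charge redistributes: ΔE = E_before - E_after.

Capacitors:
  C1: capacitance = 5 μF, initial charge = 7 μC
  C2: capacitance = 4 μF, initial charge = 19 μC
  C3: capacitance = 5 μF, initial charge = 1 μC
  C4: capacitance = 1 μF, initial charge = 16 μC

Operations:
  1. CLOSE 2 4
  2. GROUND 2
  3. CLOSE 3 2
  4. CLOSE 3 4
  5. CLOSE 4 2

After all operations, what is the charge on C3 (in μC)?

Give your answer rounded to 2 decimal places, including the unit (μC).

Answer: 6.30 μC

Derivation:
Initial: C1(5μF, Q=7μC, V=1.40V), C2(4μF, Q=19μC, V=4.75V), C3(5μF, Q=1μC, V=0.20V), C4(1μF, Q=16μC, V=16.00V)
Op 1: CLOSE 2-4: Q_total=35.00, C_total=5.00, V=7.00; Q2=28.00, Q4=7.00; dissipated=50.625
Op 2: GROUND 2: Q2=0; energy lost=98.000
Op 3: CLOSE 3-2: Q_total=1.00, C_total=9.00, V=0.11; Q3=0.56, Q2=0.44; dissipated=0.044
Op 4: CLOSE 3-4: Q_total=7.56, C_total=6.00, V=1.26; Q3=6.30, Q4=1.26; dissipated=19.774
Op 5: CLOSE 4-2: Q_total=1.70, C_total=5.00, V=0.34; Q4=0.34, Q2=1.36; dissipated=0.527
Final charges: Q1=7.00, Q2=1.36, Q3=6.30, Q4=0.34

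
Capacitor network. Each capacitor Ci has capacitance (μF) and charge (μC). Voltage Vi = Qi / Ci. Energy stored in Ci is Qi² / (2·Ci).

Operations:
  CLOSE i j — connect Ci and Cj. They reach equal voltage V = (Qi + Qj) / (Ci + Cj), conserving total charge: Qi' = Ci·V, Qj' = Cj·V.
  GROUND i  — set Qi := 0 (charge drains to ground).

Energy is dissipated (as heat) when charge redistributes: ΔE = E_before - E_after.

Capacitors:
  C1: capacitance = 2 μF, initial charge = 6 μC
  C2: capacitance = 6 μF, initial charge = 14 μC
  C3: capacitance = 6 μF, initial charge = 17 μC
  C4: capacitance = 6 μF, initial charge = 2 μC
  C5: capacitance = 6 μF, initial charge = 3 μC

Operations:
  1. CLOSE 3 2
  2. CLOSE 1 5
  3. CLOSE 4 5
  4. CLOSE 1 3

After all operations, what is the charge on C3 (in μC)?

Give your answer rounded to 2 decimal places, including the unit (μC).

Answer: 13.31 μC

Derivation:
Initial: C1(2μF, Q=6μC, V=3.00V), C2(6μF, Q=14μC, V=2.33V), C3(6μF, Q=17μC, V=2.83V), C4(6μF, Q=2μC, V=0.33V), C5(6μF, Q=3μC, V=0.50V)
Op 1: CLOSE 3-2: Q_total=31.00, C_total=12.00, V=2.58; Q3=15.50, Q2=15.50; dissipated=0.375
Op 2: CLOSE 1-5: Q_total=9.00, C_total=8.00, V=1.12; Q1=2.25, Q5=6.75; dissipated=4.688
Op 3: CLOSE 4-5: Q_total=8.75, C_total=12.00, V=0.73; Q4=4.38, Q5=4.38; dissipated=0.940
Op 4: CLOSE 1-3: Q_total=17.75, C_total=8.00, V=2.22; Q1=4.44, Q3=13.31; dissipated=1.595
Final charges: Q1=4.44, Q2=15.50, Q3=13.31, Q4=4.38, Q5=4.38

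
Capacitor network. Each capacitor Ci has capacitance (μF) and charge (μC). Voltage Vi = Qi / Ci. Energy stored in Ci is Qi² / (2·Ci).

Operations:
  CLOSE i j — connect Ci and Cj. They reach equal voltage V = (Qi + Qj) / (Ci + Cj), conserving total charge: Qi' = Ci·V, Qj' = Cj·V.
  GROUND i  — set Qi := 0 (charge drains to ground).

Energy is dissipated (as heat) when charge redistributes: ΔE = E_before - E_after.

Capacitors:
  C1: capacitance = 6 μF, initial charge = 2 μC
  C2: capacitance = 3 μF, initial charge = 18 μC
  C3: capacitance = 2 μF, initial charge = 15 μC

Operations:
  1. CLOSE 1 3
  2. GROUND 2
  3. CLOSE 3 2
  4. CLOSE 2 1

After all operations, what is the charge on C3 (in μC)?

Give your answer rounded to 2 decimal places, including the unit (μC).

Answer: 1.70 μC

Derivation:
Initial: C1(6μF, Q=2μC, V=0.33V), C2(3μF, Q=18μC, V=6.00V), C3(2μF, Q=15μC, V=7.50V)
Op 1: CLOSE 1-3: Q_total=17.00, C_total=8.00, V=2.12; Q1=12.75, Q3=4.25; dissipated=38.521
Op 2: GROUND 2: Q2=0; energy lost=54.000
Op 3: CLOSE 3-2: Q_total=4.25, C_total=5.00, V=0.85; Q3=1.70, Q2=2.55; dissipated=2.709
Op 4: CLOSE 2-1: Q_total=15.30, C_total=9.00, V=1.70; Q2=5.10, Q1=10.20; dissipated=1.626
Final charges: Q1=10.20, Q2=5.10, Q3=1.70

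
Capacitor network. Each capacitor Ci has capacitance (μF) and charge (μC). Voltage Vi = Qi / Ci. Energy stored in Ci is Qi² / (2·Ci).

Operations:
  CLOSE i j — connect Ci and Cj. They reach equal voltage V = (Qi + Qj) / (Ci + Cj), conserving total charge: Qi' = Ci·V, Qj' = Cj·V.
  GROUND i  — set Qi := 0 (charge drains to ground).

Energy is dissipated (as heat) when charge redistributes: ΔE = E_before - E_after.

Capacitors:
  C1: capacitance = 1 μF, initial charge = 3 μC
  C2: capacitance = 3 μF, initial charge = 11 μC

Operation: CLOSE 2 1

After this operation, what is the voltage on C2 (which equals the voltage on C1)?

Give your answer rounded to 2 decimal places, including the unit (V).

Initial: C1(1μF, Q=3μC, V=3.00V), C2(3μF, Q=11μC, V=3.67V)
Op 1: CLOSE 2-1: Q_total=14.00, C_total=4.00, V=3.50; Q2=10.50, Q1=3.50; dissipated=0.167

Answer: 3.50 V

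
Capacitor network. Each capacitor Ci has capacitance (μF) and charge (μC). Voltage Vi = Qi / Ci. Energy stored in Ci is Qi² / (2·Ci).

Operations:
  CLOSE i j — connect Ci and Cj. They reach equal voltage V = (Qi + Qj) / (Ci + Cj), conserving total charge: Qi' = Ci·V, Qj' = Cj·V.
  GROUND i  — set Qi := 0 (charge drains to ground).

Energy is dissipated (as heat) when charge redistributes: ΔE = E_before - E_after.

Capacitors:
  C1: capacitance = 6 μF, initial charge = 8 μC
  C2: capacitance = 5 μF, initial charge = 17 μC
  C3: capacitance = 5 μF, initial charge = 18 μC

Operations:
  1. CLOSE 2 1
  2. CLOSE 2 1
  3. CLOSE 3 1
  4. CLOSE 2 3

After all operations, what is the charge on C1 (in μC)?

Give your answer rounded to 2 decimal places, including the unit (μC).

Initial: C1(6μF, Q=8μC, V=1.33V), C2(5μF, Q=17μC, V=3.40V), C3(5μF, Q=18μC, V=3.60V)
Op 1: CLOSE 2-1: Q_total=25.00, C_total=11.00, V=2.27; Q2=11.36, Q1=13.64; dissipated=5.824
Op 2: CLOSE 2-1: Q_total=25.00, C_total=11.00, V=2.27; Q2=11.36, Q1=13.64; dissipated=0.000
Op 3: CLOSE 3-1: Q_total=31.64, C_total=11.00, V=2.88; Q3=14.38, Q1=17.26; dissipated=2.402
Op 4: CLOSE 2-3: Q_total=25.74, C_total=10.00, V=2.57; Q2=12.87, Q3=12.87; dissipated=0.455
Final charges: Q1=17.26, Q2=12.87, Q3=12.87

Answer: 17.26 μC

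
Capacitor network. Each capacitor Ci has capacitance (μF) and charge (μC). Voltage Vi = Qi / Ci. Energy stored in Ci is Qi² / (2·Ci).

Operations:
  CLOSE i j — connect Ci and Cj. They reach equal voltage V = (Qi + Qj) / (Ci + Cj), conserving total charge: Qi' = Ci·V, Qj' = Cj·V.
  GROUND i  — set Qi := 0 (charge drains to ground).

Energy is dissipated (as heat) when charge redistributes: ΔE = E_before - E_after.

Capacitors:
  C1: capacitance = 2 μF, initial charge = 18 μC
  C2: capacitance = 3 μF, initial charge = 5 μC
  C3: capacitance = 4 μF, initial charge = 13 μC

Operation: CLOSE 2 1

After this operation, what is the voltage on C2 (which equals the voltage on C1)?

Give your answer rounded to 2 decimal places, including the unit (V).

Initial: C1(2μF, Q=18μC, V=9.00V), C2(3μF, Q=5μC, V=1.67V), C3(4μF, Q=13μC, V=3.25V)
Op 1: CLOSE 2-1: Q_total=23.00, C_total=5.00, V=4.60; Q2=13.80, Q1=9.20; dissipated=32.267

Answer: 4.60 V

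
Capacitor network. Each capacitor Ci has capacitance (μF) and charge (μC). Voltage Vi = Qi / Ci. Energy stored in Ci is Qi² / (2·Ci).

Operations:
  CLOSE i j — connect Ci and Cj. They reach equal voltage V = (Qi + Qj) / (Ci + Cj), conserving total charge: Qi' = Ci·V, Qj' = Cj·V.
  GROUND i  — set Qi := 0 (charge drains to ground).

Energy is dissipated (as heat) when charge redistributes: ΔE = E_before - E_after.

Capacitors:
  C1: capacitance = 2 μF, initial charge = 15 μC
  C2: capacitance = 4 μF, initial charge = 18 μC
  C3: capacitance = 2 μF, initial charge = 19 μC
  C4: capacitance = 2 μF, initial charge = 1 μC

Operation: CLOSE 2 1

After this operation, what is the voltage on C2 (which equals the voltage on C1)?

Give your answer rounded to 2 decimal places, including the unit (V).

Initial: C1(2μF, Q=15μC, V=7.50V), C2(4μF, Q=18μC, V=4.50V), C3(2μF, Q=19μC, V=9.50V), C4(2μF, Q=1μC, V=0.50V)
Op 1: CLOSE 2-1: Q_total=33.00, C_total=6.00, V=5.50; Q2=22.00, Q1=11.00; dissipated=6.000

Answer: 5.50 V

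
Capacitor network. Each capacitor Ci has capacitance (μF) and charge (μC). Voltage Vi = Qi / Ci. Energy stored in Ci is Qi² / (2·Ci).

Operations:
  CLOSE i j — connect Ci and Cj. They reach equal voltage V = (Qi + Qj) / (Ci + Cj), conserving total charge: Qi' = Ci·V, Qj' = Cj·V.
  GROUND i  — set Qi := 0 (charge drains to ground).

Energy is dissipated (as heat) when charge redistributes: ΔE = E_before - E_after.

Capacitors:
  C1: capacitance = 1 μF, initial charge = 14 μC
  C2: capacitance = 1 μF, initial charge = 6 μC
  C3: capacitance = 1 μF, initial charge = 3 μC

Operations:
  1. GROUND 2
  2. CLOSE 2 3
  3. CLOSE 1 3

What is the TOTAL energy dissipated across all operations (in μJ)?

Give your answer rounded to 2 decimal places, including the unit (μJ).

Initial: C1(1μF, Q=14μC, V=14.00V), C2(1μF, Q=6μC, V=6.00V), C3(1μF, Q=3μC, V=3.00V)
Op 1: GROUND 2: Q2=0; energy lost=18.000
Op 2: CLOSE 2-3: Q_total=3.00, C_total=2.00, V=1.50; Q2=1.50, Q3=1.50; dissipated=2.250
Op 3: CLOSE 1-3: Q_total=15.50, C_total=2.00, V=7.75; Q1=7.75, Q3=7.75; dissipated=39.062
Total dissipated: 59.312 μJ

Answer: 59.31 μJ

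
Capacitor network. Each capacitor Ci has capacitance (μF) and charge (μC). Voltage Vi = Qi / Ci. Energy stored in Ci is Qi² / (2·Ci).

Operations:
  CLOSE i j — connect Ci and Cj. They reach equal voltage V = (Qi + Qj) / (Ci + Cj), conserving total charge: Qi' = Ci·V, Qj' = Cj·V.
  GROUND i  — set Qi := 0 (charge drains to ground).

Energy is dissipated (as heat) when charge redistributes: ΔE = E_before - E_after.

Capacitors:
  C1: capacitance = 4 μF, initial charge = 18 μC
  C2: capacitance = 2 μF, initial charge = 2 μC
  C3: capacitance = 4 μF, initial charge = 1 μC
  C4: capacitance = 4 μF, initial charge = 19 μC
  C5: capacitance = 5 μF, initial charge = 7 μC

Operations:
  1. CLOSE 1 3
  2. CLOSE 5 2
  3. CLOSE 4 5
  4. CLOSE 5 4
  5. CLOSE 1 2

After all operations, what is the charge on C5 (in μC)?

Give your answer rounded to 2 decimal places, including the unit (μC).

Answer: 14.13 μC

Derivation:
Initial: C1(4μF, Q=18μC, V=4.50V), C2(2μF, Q=2μC, V=1.00V), C3(4μF, Q=1μC, V=0.25V), C4(4μF, Q=19μC, V=4.75V), C5(5μF, Q=7μC, V=1.40V)
Op 1: CLOSE 1-3: Q_total=19.00, C_total=8.00, V=2.38; Q1=9.50, Q3=9.50; dissipated=18.062
Op 2: CLOSE 5-2: Q_total=9.00, C_total=7.00, V=1.29; Q5=6.43, Q2=2.57; dissipated=0.114
Op 3: CLOSE 4-5: Q_total=25.43, C_total=9.00, V=2.83; Q4=11.30, Q5=14.13; dissipated=13.335
Op 4: CLOSE 5-4: Q_total=25.43, C_total=9.00, V=2.83; Q5=14.13, Q4=11.30; dissipated=0.000
Op 5: CLOSE 1-2: Q_total=12.07, C_total=6.00, V=2.01; Q1=8.05, Q2=4.02; dissipated=0.791
Final charges: Q1=8.05, Q2=4.02, Q3=9.50, Q4=11.30, Q5=14.13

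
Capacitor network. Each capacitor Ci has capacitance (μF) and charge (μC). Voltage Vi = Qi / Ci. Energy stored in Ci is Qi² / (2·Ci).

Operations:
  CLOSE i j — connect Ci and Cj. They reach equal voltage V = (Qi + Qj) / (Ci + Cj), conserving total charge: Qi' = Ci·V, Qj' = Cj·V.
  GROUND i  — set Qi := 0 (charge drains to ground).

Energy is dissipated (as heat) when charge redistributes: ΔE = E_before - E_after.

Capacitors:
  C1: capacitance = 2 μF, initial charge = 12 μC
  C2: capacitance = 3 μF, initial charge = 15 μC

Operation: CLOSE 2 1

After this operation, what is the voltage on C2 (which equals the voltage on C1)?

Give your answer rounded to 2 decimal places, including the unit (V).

Initial: C1(2μF, Q=12μC, V=6.00V), C2(3μF, Q=15μC, V=5.00V)
Op 1: CLOSE 2-1: Q_total=27.00, C_total=5.00, V=5.40; Q2=16.20, Q1=10.80; dissipated=0.600

Answer: 5.40 V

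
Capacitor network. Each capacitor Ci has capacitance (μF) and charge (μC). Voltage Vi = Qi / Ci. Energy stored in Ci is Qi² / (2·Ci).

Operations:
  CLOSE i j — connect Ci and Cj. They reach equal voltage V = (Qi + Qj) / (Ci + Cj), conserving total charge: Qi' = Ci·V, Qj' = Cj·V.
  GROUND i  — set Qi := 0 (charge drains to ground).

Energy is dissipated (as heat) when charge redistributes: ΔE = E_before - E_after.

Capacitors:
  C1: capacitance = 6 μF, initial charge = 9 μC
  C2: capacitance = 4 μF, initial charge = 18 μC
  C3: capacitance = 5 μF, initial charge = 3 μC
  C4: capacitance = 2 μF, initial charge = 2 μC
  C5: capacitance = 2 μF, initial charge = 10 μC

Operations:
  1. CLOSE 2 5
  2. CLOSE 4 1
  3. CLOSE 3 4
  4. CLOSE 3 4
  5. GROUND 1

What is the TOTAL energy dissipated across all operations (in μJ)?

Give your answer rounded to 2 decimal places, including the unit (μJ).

Initial: C1(6μF, Q=9μC, V=1.50V), C2(4μF, Q=18μC, V=4.50V), C3(5μF, Q=3μC, V=0.60V), C4(2μF, Q=2μC, V=1.00V), C5(2μF, Q=10μC, V=5.00V)
Op 1: CLOSE 2-5: Q_total=28.00, C_total=6.00, V=4.67; Q2=18.67, Q5=9.33; dissipated=0.167
Op 2: CLOSE 4-1: Q_total=11.00, C_total=8.00, V=1.38; Q4=2.75, Q1=8.25; dissipated=0.188
Op 3: CLOSE 3-4: Q_total=5.75, C_total=7.00, V=0.82; Q3=4.11, Q4=1.64; dissipated=0.429
Op 4: CLOSE 3-4: Q_total=5.75, C_total=7.00, V=0.82; Q3=4.11, Q4=1.64; dissipated=0.000
Op 5: GROUND 1: Q1=0; energy lost=5.672
Total dissipated: 6.455 μJ

Answer: 6.46 μJ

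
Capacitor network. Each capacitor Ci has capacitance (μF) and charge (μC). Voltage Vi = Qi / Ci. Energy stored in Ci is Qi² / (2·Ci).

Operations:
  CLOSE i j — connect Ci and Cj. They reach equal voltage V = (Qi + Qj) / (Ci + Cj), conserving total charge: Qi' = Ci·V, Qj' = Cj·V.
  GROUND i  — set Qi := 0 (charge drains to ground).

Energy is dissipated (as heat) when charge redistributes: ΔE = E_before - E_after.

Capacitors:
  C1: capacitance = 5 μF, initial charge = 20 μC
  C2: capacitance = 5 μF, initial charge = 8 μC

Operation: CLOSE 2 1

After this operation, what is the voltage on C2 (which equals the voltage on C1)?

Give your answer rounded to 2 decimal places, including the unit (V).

Initial: C1(5μF, Q=20μC, V=4.00V), C2(5μF, Q=8μC, V=1.60V)
Op 1: CLOSE 2-1: Q_total=28.00, C_total=10.00, V=2.80; Q2=14.00, Q1=14.00; dissipated=7.200

Answer: 2.80 V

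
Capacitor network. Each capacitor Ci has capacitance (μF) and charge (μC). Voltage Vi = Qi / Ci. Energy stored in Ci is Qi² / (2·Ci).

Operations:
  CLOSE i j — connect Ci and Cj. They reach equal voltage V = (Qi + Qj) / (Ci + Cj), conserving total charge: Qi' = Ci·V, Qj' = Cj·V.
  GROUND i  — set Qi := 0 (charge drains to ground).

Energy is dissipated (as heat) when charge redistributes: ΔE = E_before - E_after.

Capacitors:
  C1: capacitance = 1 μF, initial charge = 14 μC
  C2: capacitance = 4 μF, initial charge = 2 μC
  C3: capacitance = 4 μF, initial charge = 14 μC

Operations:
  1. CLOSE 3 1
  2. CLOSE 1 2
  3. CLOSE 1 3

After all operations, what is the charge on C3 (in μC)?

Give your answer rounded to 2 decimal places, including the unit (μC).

Answer: 19.14 μC

Derivation:
Initial: C1(1μF, Q=14μC, V=14.00V), C2(4μF, Q=2μC, V=0.50V), C3(4μF, Q=14μC, V=3.50V)
Op 1: CLOSE 3-1: Q_total=28.00, C_total=5.00, V=5.60; Q3=22.40, Q1=5.60; dissipated=44.100
Op 2: CLOSE 1-2: Q_total=7.60, C_total=5.00, V=1.52; Q1=1.52, Q2=6.08; dissipated=10.404
Op 3: CLOSE 1-3: Q_total=23.92, C_total=5.00, V=4.78; Q1=4.78, Q3=19.14; dissipated=6.659
Final charges: Q1=4.78, Q2=6.08, Q3=19.14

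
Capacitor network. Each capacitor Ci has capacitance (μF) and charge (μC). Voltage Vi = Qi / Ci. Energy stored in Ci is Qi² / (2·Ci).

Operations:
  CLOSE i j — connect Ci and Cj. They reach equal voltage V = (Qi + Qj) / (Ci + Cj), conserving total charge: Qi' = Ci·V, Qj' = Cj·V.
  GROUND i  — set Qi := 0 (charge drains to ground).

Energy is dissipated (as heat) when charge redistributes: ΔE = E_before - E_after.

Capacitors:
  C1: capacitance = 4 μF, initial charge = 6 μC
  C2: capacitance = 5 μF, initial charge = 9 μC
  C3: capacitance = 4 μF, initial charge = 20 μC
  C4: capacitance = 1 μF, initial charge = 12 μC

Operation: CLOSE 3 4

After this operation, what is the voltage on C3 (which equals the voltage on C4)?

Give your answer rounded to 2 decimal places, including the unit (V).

Answer: 6.40 V

Derivation:
Initial: C1(4μF, Q=6μC, V=1.50V), C2(5μF, Q=9μC, V=1.80V), C3(4μF, Q=20μC, V=5.00V), C4(1μF, Q=12μC, V=12.00V)
Op 1: CLOSE 3-4: Q_total=32.00, C_total=5.00, V=6.40; Q3=25.60, Q4=6.40; dissipated=19.600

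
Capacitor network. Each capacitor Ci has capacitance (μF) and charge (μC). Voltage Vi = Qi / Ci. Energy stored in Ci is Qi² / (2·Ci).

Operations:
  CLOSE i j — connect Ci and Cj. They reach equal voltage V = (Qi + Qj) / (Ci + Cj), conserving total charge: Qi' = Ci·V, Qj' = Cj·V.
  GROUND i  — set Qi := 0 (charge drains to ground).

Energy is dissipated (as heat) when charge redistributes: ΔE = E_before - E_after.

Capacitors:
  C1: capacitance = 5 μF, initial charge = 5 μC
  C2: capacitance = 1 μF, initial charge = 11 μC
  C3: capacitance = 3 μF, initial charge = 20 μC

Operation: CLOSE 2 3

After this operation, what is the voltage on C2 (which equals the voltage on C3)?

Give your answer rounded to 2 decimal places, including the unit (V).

Initial: C1(5μF, Q=5μC, V=1.00V), C2(1μF, Q=11μC, V=11.00V), C3(3μF, Q=20μC, V=6.67V)
Op 1: CLOSE 2-3: Q_total=31.00, C_total=4.00, V=7.75; Q2=7.75, Q3=23.25; dissipated=7.042

Answer: 7.75 V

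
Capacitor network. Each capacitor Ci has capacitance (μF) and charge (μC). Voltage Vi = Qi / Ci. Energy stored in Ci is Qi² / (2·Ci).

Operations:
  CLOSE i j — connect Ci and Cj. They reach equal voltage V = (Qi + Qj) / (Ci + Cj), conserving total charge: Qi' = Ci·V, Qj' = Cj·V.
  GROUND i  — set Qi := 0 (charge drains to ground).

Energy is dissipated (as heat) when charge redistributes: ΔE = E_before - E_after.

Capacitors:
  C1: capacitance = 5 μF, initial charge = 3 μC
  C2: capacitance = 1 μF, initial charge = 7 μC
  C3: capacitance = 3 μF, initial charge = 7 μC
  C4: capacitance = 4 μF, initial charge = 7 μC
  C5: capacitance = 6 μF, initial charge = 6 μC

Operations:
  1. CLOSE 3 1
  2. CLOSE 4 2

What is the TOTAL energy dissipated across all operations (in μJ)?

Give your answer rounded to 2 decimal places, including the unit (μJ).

Initial: C1(5μF, Q=3μC, V=0.60V), C2(1μF, Q=7μC, V=7.00V), C3(3μF, Q=7μC, V=2.33V), C4(4μF, Q=7μC, V=1.75V), C5(6μF, Q=6μC, V=1.00V)
Op 1: CLOSE 3-1: Q_total=10.00, C_total=8.00, V=1.25; Q3=3.75, Q1=6.25; dissipated=2.817
Op 2: CLOSE 4-2: Q_total=14.00, C_total=5.00, V=2.80; Q4=11.20, Q2=2.80; dissipated=11.025
Total dissipated: 13.842 μJ

Answer: 13.84 μJ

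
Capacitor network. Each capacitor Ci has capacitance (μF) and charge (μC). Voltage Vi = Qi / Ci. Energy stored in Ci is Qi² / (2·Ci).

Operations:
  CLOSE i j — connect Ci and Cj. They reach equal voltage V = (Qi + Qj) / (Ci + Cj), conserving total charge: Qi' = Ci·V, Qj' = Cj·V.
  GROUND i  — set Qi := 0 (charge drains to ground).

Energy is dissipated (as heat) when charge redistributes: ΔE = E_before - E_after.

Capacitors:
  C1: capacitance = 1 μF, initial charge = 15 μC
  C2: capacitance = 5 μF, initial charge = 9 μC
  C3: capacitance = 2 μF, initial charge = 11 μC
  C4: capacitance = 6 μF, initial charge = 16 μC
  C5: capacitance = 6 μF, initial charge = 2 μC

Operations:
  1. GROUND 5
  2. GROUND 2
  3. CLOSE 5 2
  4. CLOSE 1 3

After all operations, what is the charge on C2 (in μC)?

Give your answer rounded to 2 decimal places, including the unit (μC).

Initial: C1(1μF, Q=15μC, V=15.00V), C2(5μF, Q=9μC, V=1.80V), C3(2μF, Q=11μC, V=5.50V), C4(6μF, Q=16μC, V=2.67V), C5(6μF, Q=2μC, V=0.33V)
Op 1: GROUND 5: Q5=0; energy lost=0.333
Op 2: GROUND 2: Q2=0; energy lost=8.100
Op 3: CLOSE 5-2: Q_total=0.00, C_total=11.00, V=0.00; Q5=0.00, Q2=0.00; dissipated=0.000
Op 4: CLOSE 1-3: Q_total=26.00, C_total=3.00, V=8.67; Q1=8.67, Q3=17.33; dissipated=30.083
Final charges: Q1=8.67, Q2=0.00, Q3=17.33, Q4=16.00, Q5=0.00

Answer: 0.00 μC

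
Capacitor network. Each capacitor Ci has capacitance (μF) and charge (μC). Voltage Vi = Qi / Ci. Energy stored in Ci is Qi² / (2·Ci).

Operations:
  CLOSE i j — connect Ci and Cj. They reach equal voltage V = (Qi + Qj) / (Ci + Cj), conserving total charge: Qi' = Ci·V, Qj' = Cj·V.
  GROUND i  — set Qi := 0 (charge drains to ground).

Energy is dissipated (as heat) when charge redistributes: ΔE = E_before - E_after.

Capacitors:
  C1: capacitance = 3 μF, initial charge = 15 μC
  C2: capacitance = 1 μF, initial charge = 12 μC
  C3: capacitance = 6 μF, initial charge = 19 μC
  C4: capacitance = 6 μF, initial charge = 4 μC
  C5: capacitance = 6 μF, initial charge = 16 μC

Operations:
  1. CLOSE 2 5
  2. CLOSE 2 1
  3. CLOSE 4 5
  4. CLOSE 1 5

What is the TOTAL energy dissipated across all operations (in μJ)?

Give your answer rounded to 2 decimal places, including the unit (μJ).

Answer: 60.22 μJ

Derivation:
Initial: C1(3μF, Q=15μC, V=5.00V), C2(1μF, Q=12μC, V=12.00V), C3(6μF, Q=19μC, V=3.17V), C4(6μF, Q=4μC, V=0.67V), C5(6μF, Q=16μC, V=2.67V)
Op 1: CLOSE 2-5: Q_total=28.00, C_total=7.00, V=4.00; Q2=4.00, Q5=24.00; dissipated=37.333
Op 2: CLOSE 2-1: Q_total=19.00, C_total=4.00, V=4.75; Q2=4.75, Q1=14.25; dissipated=0.375
Op 3: CLOSE 4-5: Q_total=28.00, C_total=12.00, V=2.33; Q4=14.00, Q5=14.00; dissipated=16.667
Op 4: CLOSE 1-5: Q_total=28.25, C_total=9.00, V=3.14; Q1=9.42, Q5=18.83; dissipated=5.840
Total dissipated: 60.215 μJ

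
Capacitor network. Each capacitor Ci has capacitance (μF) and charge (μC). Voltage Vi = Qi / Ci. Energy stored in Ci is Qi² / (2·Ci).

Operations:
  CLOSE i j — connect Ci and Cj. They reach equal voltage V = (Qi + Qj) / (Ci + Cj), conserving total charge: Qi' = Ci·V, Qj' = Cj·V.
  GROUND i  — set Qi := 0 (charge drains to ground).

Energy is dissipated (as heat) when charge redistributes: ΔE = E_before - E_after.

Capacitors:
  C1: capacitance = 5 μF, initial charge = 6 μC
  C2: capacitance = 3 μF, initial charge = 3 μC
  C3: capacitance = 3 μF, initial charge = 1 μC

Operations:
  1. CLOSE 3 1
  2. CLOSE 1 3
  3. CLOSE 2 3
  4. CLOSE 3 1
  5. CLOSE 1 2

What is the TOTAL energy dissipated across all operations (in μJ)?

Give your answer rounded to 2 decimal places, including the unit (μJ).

Initial: C1(5μF, Q=6μC, V=1.20V), C2(3μF, Q=3μC, V=1.00V), C3(3μF, Q=1μC, V=0.33V)
Op 1: CLOSE 3-1: Q_total=7.00, C_total=8.00, V=0.88; Q3=2.62, Q1=4.38; dissipated=0.704
Op 2: CLOSE 1-3: Q_total=7.00, C_total=8.00, V=0.88; Q1=4.38, Q3=2.62; dissipated=0.000
Op 3: CLOSE 2-3: Q_total=5.62, C_total=6.00, V=0.94; Q2=2.81, Q3=2.81; dissipated=0.012
Op 4: CLOSE 3-1: Q_total=7.19, C_total=8.00, V=0.90; Q3=2.70, Q1=4.49; dissipated=0.004
Op 5: CLOSE 1-2: Q_total=7.30, C_total=8.00, V=0.91; Q1=4.57, Q2=2.74; dissipated=0.001
Total dissipated: 0.721 μJ

Answer: 0.72 μJ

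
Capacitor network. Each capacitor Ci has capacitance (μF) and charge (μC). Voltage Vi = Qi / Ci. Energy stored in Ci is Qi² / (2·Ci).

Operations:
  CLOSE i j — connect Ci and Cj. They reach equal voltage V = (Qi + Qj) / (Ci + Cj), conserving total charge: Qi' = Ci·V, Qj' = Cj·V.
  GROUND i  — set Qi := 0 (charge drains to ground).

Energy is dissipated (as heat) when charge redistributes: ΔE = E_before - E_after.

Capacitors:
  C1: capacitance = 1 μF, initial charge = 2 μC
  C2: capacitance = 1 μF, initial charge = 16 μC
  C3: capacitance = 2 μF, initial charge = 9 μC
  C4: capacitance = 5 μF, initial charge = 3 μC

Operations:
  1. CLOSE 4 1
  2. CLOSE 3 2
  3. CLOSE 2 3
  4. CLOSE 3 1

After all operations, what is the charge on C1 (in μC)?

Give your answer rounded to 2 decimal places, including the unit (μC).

Initial: C1(1μF, Q=2μC, V=2.00V), C2(1μF, Q=16μC, V=16.00V), C3(2μF, Q=9μC, V=4.50V), C4(5μF, Q=3μC, V=0.60V)
Op 1: CLOSE 4-1: Q_total=5.00, C_total=6.00, V=0.83; Q4=4.17, Q1=0.83; dissipated=0.817
Op 2: CLOSE 3-2: Q_total=25.00, C_total=3.00, V=8.33; Q3=16.67, Q2=8.33; dissipated=44.083
Op 3: CLOSE 2-3: Q_total=25.00, C_total=3.00, V=8.33; Q2=8.33, Q3=16.67; dissipated=0.000
Op 4: CLOSE 3-1: Q_total=17.50, C_total=3.00, V=5.83; Q3=11.67, Q1=5.83; dissipated=18.750
Final charges: Q1=5.83, Q2=8.33, Q3=11.67, Q4=4.17

Answer: 5.83 μC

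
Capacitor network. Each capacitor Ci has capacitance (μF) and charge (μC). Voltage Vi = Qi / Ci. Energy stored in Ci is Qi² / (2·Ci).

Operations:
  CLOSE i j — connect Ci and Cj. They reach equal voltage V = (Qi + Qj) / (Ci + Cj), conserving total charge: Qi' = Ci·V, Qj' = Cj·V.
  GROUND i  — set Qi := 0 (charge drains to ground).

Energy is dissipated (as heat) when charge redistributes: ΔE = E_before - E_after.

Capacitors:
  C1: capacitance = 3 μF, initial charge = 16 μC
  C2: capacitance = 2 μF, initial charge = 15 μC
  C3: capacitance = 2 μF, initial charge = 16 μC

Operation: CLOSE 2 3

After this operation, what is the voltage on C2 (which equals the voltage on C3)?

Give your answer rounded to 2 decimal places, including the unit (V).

Answer: 7.75 V

Derivation:
Initial: C1(3μF, Q=16μC, V=5.33V), C2(2μF, Q=15μC, V=7.50V), C3(2μF, Q=16μC, V=8.00V)
Op 1: CLOSE 2-3: Q_total=31.00, C_total=4.00, V=7.75; Q2=15.50, Q3=15.50; dissipated=0.125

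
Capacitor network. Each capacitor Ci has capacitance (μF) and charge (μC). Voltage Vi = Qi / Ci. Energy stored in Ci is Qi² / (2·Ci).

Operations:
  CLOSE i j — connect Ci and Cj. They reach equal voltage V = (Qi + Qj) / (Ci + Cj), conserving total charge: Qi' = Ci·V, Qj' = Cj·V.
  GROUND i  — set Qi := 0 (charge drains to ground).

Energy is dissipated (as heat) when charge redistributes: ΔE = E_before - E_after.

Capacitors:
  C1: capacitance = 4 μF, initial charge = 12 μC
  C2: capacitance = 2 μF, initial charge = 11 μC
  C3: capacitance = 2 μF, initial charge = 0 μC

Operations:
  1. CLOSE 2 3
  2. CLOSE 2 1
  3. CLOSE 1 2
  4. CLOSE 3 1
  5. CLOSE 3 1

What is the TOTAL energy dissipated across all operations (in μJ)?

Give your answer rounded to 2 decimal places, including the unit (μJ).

Initial: C1(4μF, Q=12μC, V=3.00V), C2(2μF, Q=11μC, V=5.50V), C3(2μF, Q=0μC, V=0.00V)
Op 1: CLOSE 2-3: Q_total=11.00, C_total=4.00, V=2.75; Q2=5.50, Q3=5.50; dissipated=15.125
Op 2: CLOSE 2-1: Q_total=17.50, C_total=6.00, V=2.92; Q2=5.83, Q1=11.67; dissipated=0.042
Op 3: CLOSE 1-2: Q_total=17.50, C_total=6.00, V=2.92; Q1=11.67, Q2=5.83; dissipated=0.000
Op 4: CLOSE 3-1: Q_total=17.17, C_total=6.00, V=2.86; Q3=5.72, Q1=11.44; dissipated=0.019
Op 5: CLOSE 3-1: Q_total=17.17, C_total=6.00, V=2.86; Q3=5.72, Q1=11.44; dissipated=0.000
Total dissipated: 15.185 μJ

Answer: 15.19 μJ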